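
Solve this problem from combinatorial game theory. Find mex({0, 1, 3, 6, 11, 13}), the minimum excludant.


Set = {0, 1, 3, 6, 11, 13}
0 is in the set.
1 is in the set.
2 is NOT in the set. This is the mex.
mex = 2

2


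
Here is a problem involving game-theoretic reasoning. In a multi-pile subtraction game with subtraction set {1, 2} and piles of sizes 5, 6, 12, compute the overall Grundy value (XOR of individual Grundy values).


Subtraction set: {1, 2}
For this subtraction set, G(n) = n mod 3 (period = max + 1 = 3).
Pile 1 (size 5): G(5) = 5 mod 3 = 2
Pile 2 (size 6): G(6) = 6 mod 3 = 0
Pile 3 (size 12): G(12) = 12 mod 3 = 0
Total Grundy value = XOR of all: 2 XOR 0 XOR 0 = 2

2


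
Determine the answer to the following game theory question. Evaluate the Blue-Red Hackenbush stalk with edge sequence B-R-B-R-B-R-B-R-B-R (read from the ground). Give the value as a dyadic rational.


Edges (from ground): B-R-B-R-B-R-B-R-B-R
By Berlekamp's sign-expansion rule, a Blue-Red Hackenbush stalk has the value of the surreal number whose sign sequence is the edge sequence with B -> + and R -> -.
Sign sequence: +-+-+-+-+-
Trace the sign expansion in the surreal number tree, starting from 0:
Edge 1: B (sign +) -> bounds (0, +inf), value = 1
Edge 2: R (sign -) -> bounds (0, 1), value = 1/2
Edge 3: B (sign +) -> bounds (1/2, 1), value = 3/4
Edge 4: R (sign -) -> bounds (1/2, 3/4), value = 5/8
Edge 5: B (sign +) -> bounds (5/8, 3/4), value = 11/16
Edge 6: R (sign -) -> bounds (5/8, 11/16), value = 21/32
Edge 7: B (sign +) -> bounds (21/32, 11/16), value = 43/64
Edge 8: R (sign -) -> bounds (21/32, 43/64), value = 85/128
Edge 9: B (sign +) -> bounds (85/128, 43/64), value = 171/256
Edge 10: R (sign -) -> bounds (85/128, 171/256), value = 341/512
Game value = 341/512

341/512


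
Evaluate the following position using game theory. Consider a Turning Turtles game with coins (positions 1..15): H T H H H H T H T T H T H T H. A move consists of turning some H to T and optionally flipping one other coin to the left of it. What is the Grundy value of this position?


Coins: H T H H H H T H T T H T H T H
Key fact: a single head at position k behaves exactly like a Nim heap of size k (turning it to T and optionally flipping a coin at j < k corresponds to moving the heap from k to j, or to 0), and heads combine as a disjunctive sum (two heads at the same place would cancel, matching j XOR j = 0). So the Nim-value is the XOR of the 1-indexed positions of the heads.
Face-up positions (1-indexed): [1, 3, 4, 5, 6, 8, 11, 13, 15]
XOR 0 with 1: 0 XOR 1 = 1
XOR 1 with 3: 1 XOR 3 = 2
XOR 2 with 4: 2 XOR 4 = 6
XOR 6 with 5: 6 XOR 5 = 3
XOR 3 with 6: 3 XOR 6 = 5
XOR 5 with 8: 5 XOR 8 = 13
XOR 13 with 11: 13 XOR 11 = 6
XOR 6 with 13: 6 XOR 13 = 11
XOR 11 with 15: 11 XOR 15 = 4
Nim-value = 4

4


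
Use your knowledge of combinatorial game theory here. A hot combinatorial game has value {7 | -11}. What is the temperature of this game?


The game is {7 | -11}, a switch {a | b} with numbers a > b.
Cooling {a | b} by t gives {a - t | b + t}, which stops being hot when a - t = b + t, i.e. at t = (a - b)/2. So the temperature of a switch is (a - b)/2.
Temperature = (Left option - Right option) / 2
= (7 - (-11)) / 2
= 18 / 2
= 9

9


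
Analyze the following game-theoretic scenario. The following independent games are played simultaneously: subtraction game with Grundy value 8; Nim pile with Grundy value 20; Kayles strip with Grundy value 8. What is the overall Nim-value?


By the Sprague-Grundy theorem, the Grundy value of a sum of games is the XOR of individual Grundy values.
subtraction game: Grundy value = 8. Running XOR: 0 XOR 8 = 8
Nim pile: Grundy value = 20. Running XOR: 8 XOR 20 = 28
Kayles strip: Grundy value = 8. Running XOR: 28 XOR 8 = 20
The combined Grundy value is 20.

20


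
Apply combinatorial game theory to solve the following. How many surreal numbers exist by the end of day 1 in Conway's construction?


Day 0: {|} = 0 is born. Count = 1.
Day n: the number of surreal numbers born by day n is 2^(n+1) - 1.
By day 0: 2^1 - 1 = 1
By day 1: 2^2 - 1 = 3
By day 1: 3 surreal numbers.

3


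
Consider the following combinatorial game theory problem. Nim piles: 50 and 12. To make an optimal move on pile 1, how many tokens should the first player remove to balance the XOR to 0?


Piles: 50 and 12
Current XOR: 50 XOR 12 = 62 (non-zero, so this is an N-position).
To make the XOR zero, we need to find a move that balances the piles.
For pile 1 (size 50): target = 50 XOR 62 = 12
We reduce pile 1 from 50 to 12.
Tokens removed: 50 - 12 = 38
Verification: 12 XOR 12 = 0

38


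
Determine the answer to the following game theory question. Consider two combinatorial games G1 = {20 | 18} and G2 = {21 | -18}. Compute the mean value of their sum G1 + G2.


G1 = {20 | 18}, G2 = {21 | -18}
Each is a switch {a | b} with numbers a > b; its mean value is (a + b)/2, and mean value is additive over game sums: m(G1 + G2) = m(G1) + m(G2).
Mean of G1 = (20 + (18))/2 = 38/2 = 19
Mean of G2 = (21 + (-18))/2 = 3/2 = 3/2
Mean of G1 + G2 = 19 + 3/2 = 41/2

41/2


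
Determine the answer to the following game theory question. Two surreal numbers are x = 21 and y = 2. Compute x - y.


x = 21, y = 2
x - y = 21 - 2 = 19

19


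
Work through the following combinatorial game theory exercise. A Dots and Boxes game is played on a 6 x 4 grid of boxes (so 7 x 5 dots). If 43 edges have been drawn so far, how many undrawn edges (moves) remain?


Grid: 6 x 4 boxes, i.e. 7 rows and 5 columns of dots.
Horizontal edges: (rows + 1) * cols = 7 * 4 = 28
Vertical edges: rows * (cols + 1) = 6 * 5 = 30
Total edges: 28 + 30 = 58
Edges drawn: 43
Remaining: 58 - 43 = 15

15


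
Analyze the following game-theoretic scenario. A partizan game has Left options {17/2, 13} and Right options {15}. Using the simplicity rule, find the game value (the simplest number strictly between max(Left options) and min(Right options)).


Left options: {17/2, 13}, max = 13
Right options: {15}, min = 15
All options are numbers and max(Left) < min(Right), so by the simplicity theorem the value is the simplest (earliest-born) number strictly between 13 and 15.
The only integer strictly between 13 and 15 is 14.
No non-integer in the interval can be simpler: if x is a non-integer in the interval, then floor(x) or ceil(x) also lies in the interval (the interval contains an integer), and both are proper prefixes of x's sign expansion, i.e. born earlier. So the game value is 14.
Game value = 14

14


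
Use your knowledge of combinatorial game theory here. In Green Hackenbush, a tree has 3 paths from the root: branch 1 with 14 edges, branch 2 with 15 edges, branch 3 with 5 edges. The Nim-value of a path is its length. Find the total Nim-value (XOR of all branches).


The tree has 3 branches from the ground vertex.
In Green Hackenbush, the Nim-value of a simple path of length k is k.
Branch 1: length 14, Nim-value = 14
Branch 2: length 15, Nim-value = 15
Branch 3: length 5, Nim-value = 5
Total Nim-value = XOR of all branch values:
0 XOR 14 = 14
14 XOR 15 = 1
1 XOR 5 = 4
Nim-value of the tree = 4

4


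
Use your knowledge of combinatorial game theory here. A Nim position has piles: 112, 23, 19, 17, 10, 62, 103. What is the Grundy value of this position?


We need the XOR (exclusive or) of all pile sizes.
After XOR-ing pile 1 (size 112): 0 XOR 112 = 112
After XOR-ing pile 2 (size 23): 112 XOR 23 = 103
After XOR-ing pile 3 (size 19): 103 XOR 19 = 116
After XOR-ing pile 4 (size 17): 116 XOR 17 = 101
After XOR-ing pile 5 (size 10): 101 XOR 10 = 111
After XOR-ing pile 6 (size 62): 111 XOR 62 = 81
After XOR-ing pile 7 (size 103): 81 XOR 103 = 54
The Nim-value of this position is 54.

54


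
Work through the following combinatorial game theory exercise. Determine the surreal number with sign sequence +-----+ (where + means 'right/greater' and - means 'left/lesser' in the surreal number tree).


Sign expansion: +-----+
Rule: track bounds (lo, hi), initially (-inf, +inf). On '+', the current value becomes lo and we move to the simplest number in (value, hi): value + 1 if hi = +inf, otherwise the midpoint (value + hi)/2. On '-', the current value becomes hi and we move to value - 1 if lo = -inf, otherwise the midpoint (lo + value)/2.
Start at 0.
Step 1: sign = +, move right. Bounds: (0, +inf). Value = 1
Step 2: sign = -, move left. Bounds: (0, 1). Value = 1/2
Step 3: sign = -, move left. Bounds: (0, 1/2). Value = 1/4
Step 4: sign = -, move left. Bounds: (0, 1/4). Value = 1/8
Step 5: sign = -, move left. Bounds: (0, 1/8). Value = 1/16
Step 6: sign = -, move left. Bounds: (0, 1/16). Value = 1/32
Step 7: sign = +, move right. Bounds: (1/32, 1/16). Value = 3/64
The surreal number with sign expansion +-----+ is 3/64.

3/64


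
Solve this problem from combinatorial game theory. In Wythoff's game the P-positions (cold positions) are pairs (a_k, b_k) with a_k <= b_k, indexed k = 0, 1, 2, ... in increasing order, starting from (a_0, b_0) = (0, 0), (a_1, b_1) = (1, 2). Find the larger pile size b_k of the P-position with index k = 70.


By Wythoff's theorem, a_k = floor(k * phi) and b_k = floor(k * phi^2) = a_k + k, where phi = (1 + sqrt(5))/2 is the golden ratio.
phi = (1 + sqrt(5))/2 = 1.618034
phi^2 = phi + 1 = 2.618034
k = 70
k * phi^2 = 70 * 2.618034 = 183.262379
b_70 = floor(k * phi^2) = 183 (check: a_70 + k = 113 + 70 = 183)

183


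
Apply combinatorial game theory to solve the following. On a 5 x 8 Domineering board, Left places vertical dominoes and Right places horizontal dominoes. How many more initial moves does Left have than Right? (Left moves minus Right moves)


Board is 5 x 8 (rows x cols).
Left (vertical) placements: (rows-1) * cols = 4 * 8 = 32
Right (horizontal) placements: rows * (cols-1) = 5 * 7 = 35
Advantage = Left - Right = 32 - 35 = -3

-3


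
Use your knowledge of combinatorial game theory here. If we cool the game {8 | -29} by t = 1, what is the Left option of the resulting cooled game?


Original game: {8 | -29} (a switch {a | b} with a > b).
Cooling by t (for t below the temperature (a - b)/2 = 37/2) taxes each move by t: {a | b} cooled by t is {a - t | b + t}.
Cooling amount: t = 1
Cooled Left option: 8 - 1 = 7
Cooled Right option: -29 + 1 = -28
Cooled game: {7 | -28}
Left option = 7

7


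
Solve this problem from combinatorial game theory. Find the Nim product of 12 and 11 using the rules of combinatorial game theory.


Nim multiplication is bilinear over XOR: (u XOR v) * w = (u*w) XOR (v*w).
So we split each operand into its bit components and XOR the pairwise Nim products.
12 = 4 + 8 (as XOR of powers of 2).
11 = 1 + 2 + 8 (as XOR of powers of 2).
Using the standard Nim-product table on single bits:
  2*2 = 3,   2*4 = 8,   2*8 = 12,
  4*4 = 6,   4*8 = 11,  8*8 = 13,
and  1*x = x (identity), k*l = l*k (commutative).
Pairwise Nim products:
  4 * 1 = 4
  4 * 2 = 8
  4 * 8 = 11
  8 * 1 = 8
  8 * 2 = 12
  8 * 8 = 13
XOR them: 4 XOR 8 XOR 11 XOR 8 XOR 12 XOR 13 = 14.
Result: 12 * 11 = 14 (in Nim).

14


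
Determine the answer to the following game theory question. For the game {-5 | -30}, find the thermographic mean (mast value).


Game = {-5 | -30}, a switch {a | b} with numbers a > b.
Its thermograph has left wall a - t and right wall b + t, which meet at t = (a - b)/2, where both equal (a + b)/2. So the mast (mean value) is at (a + b)/2.
Mean = (-5 + (-30))/2 = -35/2 = -35/2

-35/2


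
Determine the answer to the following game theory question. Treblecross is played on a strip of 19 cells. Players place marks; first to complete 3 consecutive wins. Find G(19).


Treblecross: place X on empty cells; 3-in-a-row wins.
Playing within two cells of an existing X lets the opponent win at once, so sensible play treats the cells i-2..i+2 around each X as dead. The player left with no safe cell loses, so this is a normal-play take-away game on strips of safe cells.
Placing X at cell i (0-indexed) of a strip of k safe cells leaves independent strips of sizes max(0, i-2) and max(0, k-i-3). Hence G(k) = mex{ G(max(0,i-2)) XOR G(max(0,k-i-3)) : 0 <= i < k }, with G(0) = 0.
G(1): splits (0,0):0^0=0 -> mex({0}) = 1
G(2): splits (0,0):0^0=0 -> mex({0}) = 1
G(3): splits (0,0):0^0=0 -> mex({0}) = 1
G(4): splits (0,1):0^1=1 (0,0):0^0=0 -> mex({0, 1}) = 2
G(5): splits (0,2):0^1=1 (0,1):0^1=1 (0,0):0^0=0 -> mex({0, 1}) = 2
G(6) = mex({1}) = 0
G(7) = mex({0, 1, 2}) = 3
G(8) = mex({0, 1, 2}) = 3
G(9) = mex({0, 2}) = 1
G(10) = mex({0, 2, 3}) = 1
G(11) = mex({0, 3}) = 1
G(12) = mex({1, 3}) = 0
G(13) = mex({0, 1, 2, 3}) = 4
G(14) = mex({0, 1, 2}) = 3
G(15) = mex({0, 1, 2}) = 3
G(16) = mex({0, 1, 2, 4}) = 3
G(17) = mex({0, 1, 3, 4}) = 2
G(18) = mex({0, 1, 3, 4}) = 2
G(19) = mex({0, 1, 3, 5}) = 2
Therefore G(19) = 2.

2


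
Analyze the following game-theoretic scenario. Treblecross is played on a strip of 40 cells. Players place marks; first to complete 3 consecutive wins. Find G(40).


Treblecross: place X on empty cells; 3-in-a-row wins.
Playing within two cells of an existing X lets the opponent win at once, so sensible play treats the cells i-2..i+2 around each X as dead. The player left with no safe cell loses, so this is a normal-play take-away game on strips of safe cells.
Placing X at cell i (0-indexed) of a strip of k safe cells leaves independent strips of sizes max(0, i-2) and max(0, k-i-3). Hence G(k) = mex{ G(max(0,i-2)) XOR G(max(0,k-i-3)) : 0 <= i < k }, with G(0) = 0.
G(1): splits (0,0):0^0=0 -> mex({0}) = 1
G(2): splits (0,0):0^0=0 -> mex({0}) = 1
G(3): splits (0,0):0^0=0 -> mex({0}) = 1
G(4): splits (0,1):0^1=1 (0,0):0^0=0 -> mex({0, 1}) = 2
G(5): splits (0,2):0^1=1 (0,1):0^1=1 (0,0):0^0=0 -> mex({0, 1}) = 2
G(6) = mex({1}) = 0
G(7) = mex({0, 1, 2}) = 3
G(8) = mex({0, 1, 2}) = 3
G(9) = mex({0, 2}) = 1
G(10) = mex({0, 2, 3}) = 1
G(11) = mex({0, 3}) = 1
G(12) = mex({1, 3}) = 0
G(13) = mex({0, 1, 2, 3}) = 4
G(14) = mex({0, 1, 2}) = 3
G(15) = mex({0, 1, 2}) = 3
G(16) = mex({0, 1, 2, 4}) = 3
G(17) = mex({0, 1, 3, 4}) = 2
G(18) = mex({0, 1, 3, 4}) = 2
G(19) = mex({0, 1, 3, 5}) = 2
G(20) = mex({0, 1, 2, 3, 5}) = 4
G(21) = mex({0, 1, 2, 3, 5}) = 4
G(22) = mex({1, 2, 6}) = 0
G(23) = mex({0, 1, 2, 3, 4, 6}) = 5
G(24) = mex({0, 1, 2, 3, 4}) = 5
G(25) = mex({0, 1, 3, 4, 7}) = 2
G(26) = mex({0, 1, 3, 4, 5, 7}) = 2
G(27) = mex({0, 1, 3, 5}) = 2
G(28) = mex({0, 1, 2, 5}) = 3
G(29) = mex({0, 1, 2, 4, 5, 6}) = 3
G(30) = mex({1, 2, 4, 6}) = 0
G(31) = mex({0, 1, 2, 3, 4, 6}) = 5
G(32) = mex({1, 2, 3, 4, 7}) = 0
G(33) = mex({0, 3, 7}) = 1
G(34) = mex({0, 2, 3, 5, 7}) = 1
G(35) = mex({0, 2, 3, 5, 6}) = 1
G(36) = mex({0, 1, 2, 5, 6}) = 3
G(37) = mex({0, 1, 2, 4, 5, 6}) = 3
G(38) = mex({0, 1, 2, 4}) = 3
G(39) = mex({0, 1, 2, 3, 4, 7}) = 5
G(40) = mex({0, 1, 2, 3, 4, 5, 7}) = 6
Therefore G(40) = 6.

6


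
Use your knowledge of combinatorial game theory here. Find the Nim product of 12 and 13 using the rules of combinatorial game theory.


Nim multiplication is bilinear over XOR: (u XOR v) * w = (u*w) XOR (v*w).
So we split each operand into its bit components and XOR the pairwise Nim products.
12 = 4 + 8 (as XOR of powers of 2).
13 = 1 + 4 + 8 (as XOR of powers of 2).
Using the standard Nim-product table on single bits:
  2*2 = 3,   2*4 = 8,   2*8 = 12,
  4*4 = 6,   4*8 = 11,  8*8 = 13,
and  1*x = x (identity), k*l = l*k (commutative).
Pairwise Nim products:
  4 * 1 = 4
  4 * 4 = 6
  4 * 8 = 11
  8 * 1 = 8
  8 * 4 = 11
  8 * 8 = 13
XOR them: 4 XOR 6 XOR 11 XOR 8 XOR 11 XOR 13 = 7.
Result: 12 * 13 = 7 (in Nim).

7


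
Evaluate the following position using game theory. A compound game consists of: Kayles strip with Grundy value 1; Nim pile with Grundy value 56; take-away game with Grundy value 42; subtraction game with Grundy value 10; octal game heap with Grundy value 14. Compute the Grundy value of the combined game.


By the Sprague-Grundy theorem, the Grundy value of a sum of games is the XOR of individual Grundy values.
Kayles strip: Grundy value = 1. Running XOR: 0 XOR 1 = 1
Nim pile: Grundy value = 56. Running XOR: 1 XOR 56 = 57
take-away game: Grundy value = 42. Running XOR: 57 XOR 42 = 19
subtraction game: Grundy value = 10. Running XOR: 19 XOR 10 = 25
octal game heap: Grundy value = 14. Running XOR: 25 XOR 14 = 23
The combined Grundy value is 23.

23


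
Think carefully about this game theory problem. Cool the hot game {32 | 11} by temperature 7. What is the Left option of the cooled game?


Original game: {32 | 11} (a switch {a | b} with a > b).
Cooling by t (for t below the temperature (a - b)/2 = 21/2) taxes each move by t: {a | b} cooled by t is {a - t | b + t}.
Cooling amount: t = 7
Cooled Left option: 32 - 7 = 25
Cooled Right option: 11 + 7 = 18
Cooled game: {25 | 18}
Left option = 25

25


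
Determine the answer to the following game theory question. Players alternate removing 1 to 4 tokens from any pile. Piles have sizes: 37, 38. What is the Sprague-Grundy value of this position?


Subtraction set: {1, 2, 3, 4}
For this subtraction set, G(n) = n mod 5 (period = max + 1 = 5).
Pile 1 (size 37): G(37) = 37 mod 5 = 2
Pile 2 (size 38): G(38) = 38 mod 5 = 3
Total Grundy value = XOR of all: 2 XOR 3 = 1

1


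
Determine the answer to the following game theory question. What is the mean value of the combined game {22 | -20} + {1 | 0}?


G1 = {22 | -20}, G2 = {1 | 0}
Each is a switch {a | b} with numbers a > b; its mean value is (a + b)/2, and mean value is additive over game sums: m(G1 + G2) = m(G1) + m(G2).
Mean of G1 = (22 + (-20))/2 = 2/2 = 1
Mean of G2 = (1 + (0))/2 = 1/2 = 1/2
Mean of G1 + G2 = 1 + 1/2 = 3/2

3/2


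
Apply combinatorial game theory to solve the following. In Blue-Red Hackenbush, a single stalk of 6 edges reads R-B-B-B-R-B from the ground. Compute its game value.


Edges (from ground): R-B-B-B-R-B
By Berlekamp's sign-expansion rule, a Blue-Red Hackenbush stalk has the value of the surreal number whose sign sequence is the edge sequence with B -> + and R -> -.
Sign sequence: -+++-+
Trace the sign expansion in the surreal number tree, starting from 0:
Edge 1: R (sign -) -> bounds (-inf, 0), value = -1
Edge 2: B (sign +) -> bounds (-1, 0), value = -1/2
Edge 3: B (sign +) -> bounds (-1/2, 0), value = -1/4
Edge 4: B (sign +) -> bounds (-1/4, 0), value = -1/8
Edge 5: R (sign -) -> bounds (-1/4, -1/8), value = -3/16
Edge 6: B (sign +) -> bounds (-3/16, -1/8), value = -5/32
Game value = -5/32

-5/32


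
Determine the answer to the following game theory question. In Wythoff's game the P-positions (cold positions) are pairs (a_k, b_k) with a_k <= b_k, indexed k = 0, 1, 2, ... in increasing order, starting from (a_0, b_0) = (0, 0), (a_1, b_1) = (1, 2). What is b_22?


By Wythoff's theorem, a_k = floor(k * phi) and b_k = floor(k * phi^2) = a_k + k, where phi = (1 + sqrt(5))/2 is the golden ratio.
phi = (1 + sqrt(5))/2 = 1.618034
phi^2 = phi + 1 = 2.618034
k = 22
k * phi^2 = 22 * 2.618034 = 57.596748
b_22 = floor(k * phi^2) = 57 (check: a_22 + k = 35 + 22 = 57)

57


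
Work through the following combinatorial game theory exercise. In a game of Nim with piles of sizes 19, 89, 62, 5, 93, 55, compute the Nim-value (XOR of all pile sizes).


We need the XOR (exclusive or) of all pile sizes.
After XOR-ing pile 1 (size 19): 0 XOR 19 = 19
After XOR-ing pile 2 (size 89): 19 XOR 89 = 74
After XOR-ing pile 3 (size 62): 74 XOR 62 = 116
After XOR-ing pile 4 (size 5): 116 XOR 5 = 113
After XOR-ing pile 5 (size 93): 113 XOR 93 = 44
After XOR-ing pile 6 (size 55): 44 XOR 55 = 27
The Nim-value of this position is 27.

27


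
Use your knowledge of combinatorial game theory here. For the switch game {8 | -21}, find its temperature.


The game is {8 | -21}, a switch {a | b} with numbers a > b.
Cooling {a | b} by t gives {a - t | b + t}, which stops being hot when a - t = b + t, i.e. at t = (a - b)/2. So the temperature of a switch is (a - b)/2.
Temperature = (Left option - Right option) / 2
= (8 - (-21)) / 2
= 29 / 2
= 29/2

29/2


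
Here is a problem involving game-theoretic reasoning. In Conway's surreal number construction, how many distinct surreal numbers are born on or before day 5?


Day 0: {|} = 0 is born. Count = 1.
Day n: the number of surreal numbers born by day n is 2^(n+1) - 1.
By day 0: 2^1 - 1 = 1
By day 1: 2^2 - 1 = 3
By day 2: 2^3 - 1 = 7
By day 3: 2^4 - 1 = 15
By day 4: 2^5 - 1 = 31
By day 5: 2^6 - 1 = 63
By day 5: 63 surreal numbers.

63


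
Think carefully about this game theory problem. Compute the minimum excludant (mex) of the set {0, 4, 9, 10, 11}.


Set = {0, 4, 9, 10, 11}
0 is in the set.
1 is NOT in the set. This is the mex.
mex = 1

1


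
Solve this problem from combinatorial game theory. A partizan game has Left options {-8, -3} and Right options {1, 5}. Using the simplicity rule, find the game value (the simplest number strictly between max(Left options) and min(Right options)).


Left options: {-8, -3}, max = -3
Right options: {1, 5}, min = 1
All options are numbers and max(Left) < min(Right), so by the simplicity theorem the value is the simplest (earliest-born) number strictly between -3 and 1.
Integers -2 through 0 all lie strictly between -3 and 1.
Among integers, the simplest (lowest birthday = smallest |n|; 0 is born on day 0, +-n on day n) is 0.
No non-integer in the interval can be simpler: if x is a non-integer in the interval, then floor(x) or ceil(x) also lies in the interval (the interval contains an integer), and both are proper prefixes of x's sign expansion, i.e. born earlier. So the game value is 0.
Game value = 0

0


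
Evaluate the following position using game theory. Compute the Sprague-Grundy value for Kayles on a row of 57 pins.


Kayles: a move removes 1 or 2 adjacent pins from a contiguous row.
Removing pins from a row of k leaves two independent rows (a, b) with a + b = k - 1 (one pin) or a + b = k - 2 (two pins); an end removal gives a = 0.
By Sprague-Grundy, G(k) = mex{ G(a) XOR G(b) } over all these splits. G(0) = 0.
G(1): splits (0,0):0^0=0 -> mex({0}) = 1
G(2): splits (0,1):0^1=1 (0,0):0^0=0 -> mex({0, 1}) = 2
G(3): splits (0,2):0^2=2 (1,1):1^1=0 (0,1):0^1=1 -> mex({0, 1, 2}) = 3
G(4): splits (0,3):0^3=3 (1,2):1^2=3 (0,2):0^2=2 (1,1):1^1=0 -> mex({0, 2, 3}) = 1
G(5): splits (0,4):0^1=1 (1,3):1^3=2 (2,2):2^2=0 (0,3):0^3=3 (1,2):1^2=3 -> mex({0, 1, 2, 3}) = 4
G(6) = mex({0, 1, 2, 4}) = 3
G(7) = mex({0, 1, 3, 4, 5}) = 2
G(8) = mex({0, 2, 3, 5, 6}) = 1
G(9) = mex({0, 1, 2, 3, 6, 7}) = 4
G(10) = mex({0, 1, 3, 4, 5, 7}) = 2
G(11) = mex({0, 1, 2, 3, 4, 5}) = 6
G(12) = mex({0, 1, 2, 3, 5, 6, 7}) = 4
G(13) = mex({0, 2, 3, 4, 6, 7}) = 1
G(14) = mex({0, 1, 4, 5, 6, 7}) = 2
G(15) = mex({0, 1, 2, 3, 4, 5, 6}) = 7
G(16) = mex({0, 2, 3, 5, 6, 7}) = 1
G(17) = mex({0, 1, 2, 3, 5, 6, 7}) = 4
G(18) = mex({0, 1, 2, 4, 5, 6}) = 3
G(19) = mex({0, 1, 3, 4, 5, 7}) = 2
G(20) = mex({0, 2, 3, 4, 5, 6, 7}) = 1
G(21) = mex({0, 1, 2, 3, 5, 6, 7}) = 4
G(22) = mex({0, 1, 2, 3, 4, 5, 7}) = 6
G(23) = mex({0, 1, 2, 3, 4, 5, 6}) = 7
G(24) = mex({0, 1, 2, 3, 5, 6, 7}) = 4
G(25) = mex({0, 2, 3, 4, 6, 7}) = 1
G(26) = mex({0, 1, 3, 4, 5, 6, 7}) = 2
G(27) = mex({0, 1, 2, 3, 4, 5, 6, 7}) = 8
G(28) = mex({0, 1, 2, 3, 4, 6, 7, 8}) = 5
G(29) = mex({0, 1, 2, 3, 5, 6, 7, 8, 9}) = 4
G(30) = mex({0, 1, 2, 3, 4, 5, 6, 9, 10}) = 7
G(31) = mex({0, 1, 3, 4, 5, 7, 10, 11}) = 2
G(32) = mex({0, 2, 3, 4, 5, 6, 7, 9, 11}) = 1
G(33) = mex({0, 1, 2, 3, 4, 5, 6, 7, 9, 12}) = 8
G(34) = mex({0, 1, 2, 3, 4, 5, 7, 8, 11, 12}) = 6
G(35) = mex({0, 1, 2, 3, 4, 5, 6, 8, 9, 10, 11}) = 7
G(36) = mex({0, 1, 2, 3, 5, 6, 7, 9, 10}) = 4
G(37) = mex({0, 2, 3, 4, 6, 7, 9, 10, 11, 12}) = 1
G(38) = mex({0, 1, 3, 4, 5, 6, 7, 9, 10, 11, 12}) = 2
G(39) = mex({0, 1, 2, 4, 5, 6, 7, 9, 10, 12, 14}) = 3
G(40) = mex({0, 2, 3, 4, 6, 7, 11, 12, 14}) = 1
G(41) = mex({0, 1, 2, 3, 5, 6, 7, 9, 10, 11, 12}) = 4
G(42) = mex({0, 1, 2, 3, 4, 5, 6, 9, 10}) = 7
G(43) = mex({0, 1, 3, 4, 5, 7, 9, 10, 12, 15}) = 2
G(44) = mex({0, 2, 3, 4, 5, 6, 7, 9, 10, 12, 15}) = 1
G(45) = mex({0, 1, 2, 3, 4, 5, 6, 7, 9, 10, 12, 14}) = 8
G(46) = mex({0, 1, 3, 4, 5, 7, 8, 11, 12, 14}) = 2
G(47) = mex({0, 1, 2, 3, 4, 5, 6, 8, 9, 10, 11, 12}) = 7
G(48) = mex({0, 1, 2, 3, 5, 6, 7, 9, 10}) = 4
G(49) = mex({0, 2, 3, 4, 6, 7, 9, 10, 11, 12, 15}) = 1
G(50) = mex({0, 1, 4, 5, 6, 7, 9, 11, 12, 14, 15}) = 2
G(51) = mex({0, 1, 2, 3, 4, 5, 6, 7, 9, 12, 14, 15}) = 8
G(52) = mex({0, 2, 3, 4, 5, 6, 7, 8, 11, 12, 15}) = 1
G(53) = mex({0, 1, 2, 3, 5, 6, 7, 8, 9, 10, 11, 12}) = 4
G(54) = mex({0, 1, 2, 3, 4, 5, 6, 9, 10}) = 7
G(55) = mex({0, 1, 3, 4, 5, 7, 9, 10, 11, 12}) = 2
G(56) = mex({0, 2, 3, 4, 5, 6, 7, 9, 10, 11, 12, 13, 14}) = 1
G(57) = mex({0, 1, 2, 3, 5, 6, 7, 9, 10, 12, 13, 14, 15}) = 4
Therefore G(57) = 4.

4


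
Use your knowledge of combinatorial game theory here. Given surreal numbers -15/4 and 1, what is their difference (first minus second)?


x = -15/4, y = 1
Converting to common denominator: 4
x = -15/4, y = 4/4
x - y = -15/4 - 1 = -19/4

-19/4


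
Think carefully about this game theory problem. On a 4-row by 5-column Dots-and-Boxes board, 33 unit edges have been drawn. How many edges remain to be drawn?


Grid: 4 x 5 boxes, i.e. 5 rows and 6 columns of dots.
Horizontal edges: (rows + 1) * cols = 5 * 5 = 25
Vertical edges: rows * (cols + 1) = 4 * 6 = 24
Total edges: 25 + 24 = 49
Edges drawn: 33
Remaining: 49 - 33 = 16

16


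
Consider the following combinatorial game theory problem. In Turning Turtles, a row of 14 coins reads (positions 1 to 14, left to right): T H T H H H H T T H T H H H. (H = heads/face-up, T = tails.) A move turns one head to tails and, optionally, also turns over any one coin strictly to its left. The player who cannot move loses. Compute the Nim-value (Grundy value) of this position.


Coins: T H T H H H H T T H T H H H
Key fact: a single head at position k behaves exactly like a Nim heap of size k (turning it to T and optionally flipping a coin at j < k corresponds to moving the heap from k to j, or to 0), and heads combine as a disjunctive sum (two heads at the same place would cancel, matching j XOR j = 0). So the Nim-value is the XOR of the 1-indexed positions of the heads.
Face-up positions (1-indexed): [2, 4, 5, 6, 7, 10, 12, 13, 14]
XOR 0 with 2: 0 XOR 2 = 2
XOR 2 with 4: 2 XOR 4 = 6
XOR 6 with 5: 6 XOR 5 = 3
XOR 3 with 6: 3 XOR 6 = 5
XOR 5 with 7: 5 XOR 7 = 2
XOR 2 with 10: 2 XOR 10 = 8
XOR 8 with 12: 8 XOR 12 = 4
XOR 4 with 13: 4 XOR 13 = 9
XOR 9 with 14: 9 XOR 14 = 7
Nim-value = 7

7


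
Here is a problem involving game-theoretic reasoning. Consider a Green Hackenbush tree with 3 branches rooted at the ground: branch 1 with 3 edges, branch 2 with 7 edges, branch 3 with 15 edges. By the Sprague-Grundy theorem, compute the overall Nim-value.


The tree has 3 branches from the ground vertex.
In Green Hackenbush, the Nim-value of a simple path of length k is k.
Branch 1: length 3, Nim-value = 3
Branch 2: length 7, Nim-value = 7
Branch 3: length 15, Nim-value = 15
Total Nim-value = XOR of all branch values:
0 XOR 3 = 3
3 XOR 7 = 4
4 XOR 15 = 11
Nim-value of the tree = 11

11


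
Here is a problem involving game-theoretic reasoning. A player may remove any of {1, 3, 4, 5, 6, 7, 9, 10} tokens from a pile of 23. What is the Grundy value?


The subtraction set is S = {1, 3, 4, 5, 6, 7, 9, 10}.
G(k) = mex{ G(k - s) : s in S, s <= k }. We compute iteratively: G(0) = 0.
G(1) = mex({0}) = 1
G(2) = mex({1}) = 0
G(3) = mex({0}) = 1
G(4) = mex({0, 1}) = 2
G(5) = mex({0, 1, 2}) = 3
G(6) = mex({0, 1, 3}) = 2
G(7) = mex({0, 1, 2}) = 3
G(8) = mex({0, 1, 2, 3}) = 4
G(9) = mex({0, 1, 2, 3, 4}) = 5
G(10) = mex({0, 1, 2, 3, 5}) = 4
G(11) = mex({0, 1, 2, 3, 4}) = 5
G(12) = mex({0, 1, 2, 3, 4, 5}) = 6
G(13) = mex({1, 2, 3, 4, 5, 6}) = 0
G(14) = mex({0, 2, 3, 4, 5}) = 1
G(15) = mex({1, 2, 3, 4, 5, 6}) = 0
G(16) = mex({0, 2, 3, 4, 5, 6}) = 1
G(17) = mex({0, 1, 3, 4, 5, 6}) = 2
G(18) = mex({0, 1, 2, 4, 5, 6}) = 3
G(19) = mex({0, 1, 3, 4, 5, 6}) = 2
G(20) = mex({0, 1, 2, 4, 5}) = 3
G(21) = mex({0, 1, 2, 3, 5, 6}) = 4
G(22) = mex({0, 1, 2, 3, 4, 6}) = 5
Observe that G(13)..G(22) = 0, 1, 0, 1, 2, 3, 2, 3, 4, 5 repeats G(0)..G(9) = 0, 1, 0, 1, 2, 3, 2, 3, 4, 5.
For k >= max(S) = 10, G(k) is determined by the previous 10 values G(k-10)..G(k-1); a window of 10 consecutive values has recurred shifted by 13, so by induction G(k + 13) = G(k) for all k >= 0: the sequence is periodic from the start with period 13.
One period: G(0..12) = 0, 1, 0, 1, 2, 3, 2, 3, 4, 5, 4, 5, 6.
23 mod 13 = 10, so G(23) = G(10) = 4.

4


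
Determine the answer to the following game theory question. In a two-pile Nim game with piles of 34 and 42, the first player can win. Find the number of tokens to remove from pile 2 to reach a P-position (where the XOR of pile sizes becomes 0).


Piles: 34 and 42
Current XOR: 34 XOR 42 = 8 (non-zero, so this is an N-position).
To make the XOR zero, we need to find a move that balances the piles.
For pile 2 (size 42): target = 42 XOR 8 = 34
We reduce pile 2 from 42 to 34.
Tokens removed: 42 - 34 = 8
Verification: 34 XOR 34 = 0

8


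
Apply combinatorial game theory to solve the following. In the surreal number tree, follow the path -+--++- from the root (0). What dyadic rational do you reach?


Sign expansion: -+--++-
Rule: track bounds (lo, hi), initially (-inf, +inf). On '+', the current value becomes lo and we move to the simplest number in (value, hi): value + 1 if hi = +inf, otherwise the midpoint (value + hi)/2. On '-', the current value becomes hi and we move to value - 1 if lo = -inf, otherwise the midpoint (lo + value)/2.
Start at 0.
Step 1: sign = -, move left. Bounds: (-inf, 0). Value = -1
Step 2: sign = +, move right. Bounds: (-1, 0). Value = -1/2
Step 3: sign = -, move left. Bounds: (-1, -1/2). Value = -3/4
Step 4: sign = -, move left. Bounds: (-1, -3/4). Value = -7/8
Step 5: sign = +, move right. Bounds: (-7/8, -3/4). Value = -13/16
Step 6: sign = +, move right. Bounds: (-13/16, -3/4). Value = -25/32
Step 7: sign = -, move left. Bounds: (-13/16, -25/32). Value = -51/64
The surreal number with sign expansion -+--++- is -51/64.

-51/64


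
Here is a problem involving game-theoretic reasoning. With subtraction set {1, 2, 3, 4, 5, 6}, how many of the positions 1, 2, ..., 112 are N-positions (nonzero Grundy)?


Subtraction set S = {1, 2, 3, 4, 5, 6}, so G(n) = n mod 7.
G(n) = 0 when n is a multiple of 7.
Multiples of 7 in [1, 112]: 16
N-positions (nonzero Grundy) = 112 - 16 = 96

96


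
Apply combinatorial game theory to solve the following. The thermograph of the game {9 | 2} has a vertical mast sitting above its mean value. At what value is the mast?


Game = {9 | 2}, a switch {a | b} with numbers a > b.
Its thermograph has left wall a - t and right wall b + t, which meet at t = (a - b)/2, where both equal (a + b)/2. So the mast (mean value) is at (a + b)/2.
Mean = (9 + (2))/2 = 11/2 = 11/2

11/2


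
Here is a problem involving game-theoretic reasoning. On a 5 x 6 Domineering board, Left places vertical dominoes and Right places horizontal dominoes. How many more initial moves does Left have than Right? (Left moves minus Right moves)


Board is 5 x 6 (rows x cols).
Left (vertical) placements: (rows-1) * cols = 4 * 6 = 24
Right (horizontal) placements: rows * (cols-1) = 5 * 5 = 25
Advantage = Left - Right = 24 - 25 = -1

-1


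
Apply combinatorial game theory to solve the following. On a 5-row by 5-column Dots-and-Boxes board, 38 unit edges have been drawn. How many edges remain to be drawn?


Grid: 5 x 5 boxes, i.e. 6 rows and 6 columns of dots.
Horizontal edges: (rows + 1) * cols = 6 * 5 = 30
Vertical edges: rows * (cols + 1) = 5 * 6 = 30
Total edges: 30 + 30 = 60
Edges drawn: 38
Remaining: 60 - 38 = 22

22


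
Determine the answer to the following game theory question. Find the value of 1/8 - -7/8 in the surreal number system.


x = 1/8, y = -7/8
Converting to common denominator: 8
x = 1/8, y = -7/8
x - y = 1/8 - -7/8 = 1

1


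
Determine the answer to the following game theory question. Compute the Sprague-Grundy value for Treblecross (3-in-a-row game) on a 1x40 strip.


Treblecross: place X on empty cells; 3-in-a-row wins.
Playing within two cells of an existing X lets the opponent win at once, so sensible play treats the cells i-2..i+2 around each X as dead. The player left with no safe cell loses, so this is a normal-play take-away game on strips of safe cells.
Placing X at cell i (0-indexed) of a strip of k safe cells leaves independent strips of sizes max(0, i-2) and max(0, k-i-3). Hence G(k) = mex{ G(max(0,i-2)) XOR G(max(0,k-i-3)) : 0 <= i < k }, with G(0) = 0.
G(1): splits (0,0):0^0=0 -> mex({0}) = 1
G(2): splits (0,0):0^0=0 -> mex({0}) = 1
G(3): splits (0,0):0^0=0 -> mex({0}) = 1
G(4): splits (0,1):0^1=1 (0,0):0^0=0 -> mex({0, 1}) = 2
G(5): splits (0,2):0^1=1 (0,1):0^1=1 (0,0):0^0=0 -> mex({0, 1}) = 2
G(6) = mex({1}) = 0
G(7) = mex({0, 1, 2}) = 3
G(8) = mex({0, 1, 2}) = 3
G(9) = mex({0, 2}) = 1
G(10) = mex({0, 2, 3}) = 1
G(11) = mex({0, 3}) = 1
G(12) = mex({1, 3}) = 0
G(13) = mex({0, 1, 2, 3}) = 4
G(14) = mex({0, 1, 2}) = 3
G(15) = mex({0, 1, 2}) = 3
G(16) = mex({0, 1, 2, 4}) = 3
G(17) = mex({0, 1, 3, 4}) = 2
G(18) = mex({0, 1, 3, 4}) = 2
G(19) = mex({0, 1, 3, 5}) = 2
G(20) = mex({0, 1, 2, 3, 5}) = 4
G(21) = mex({0, 1, 2, 3, 5}) = 4
G(22) = mex({1, 2, 6}) = 0
G(23) = mex({0, 1, 2, 3, 4, 6}) = 5
G(24) = mex({0, 1, 2, 3, 4}) = 5
G(25) = mex({0, 1, 3, 4, 7}) = 2
G(26) = mex({0, 1, 3, 4, 5, 7}) = 2
G(27) = mex({0, 1, 3, 5}) = 2
G(28) = mex({0, 1, 2, 5}) = 3
G(29) = mex({0, 1, 2, 4, 5, 6}) = 3
G(30) = mex({1, 2, 4, 6}) = 0
G(31) = mex({0, 1, 2, 3, 4, 6}) = 5
G(32) = mex({1, 2, 3, 4, 7}) = 0
G(33) = mex({0, 3, 7}) = 1
G(34) = mex({0, 2, 3, 5, 7}) = 1
G(35) = mex({0, 2, 3, 5, 6}) = 1
G(36) = mex({0, 1, 2, 5, 6}) = 3
G(37) = mex({0, 1, 2, 4, 5, 6}) = 3
G(38) = mex({0, 1, 2, 4}) = 3
G(39) = mex({0, 1, 2, 3, 4, 7}) = 5
G(40) = mex({0, 1, 2, 3, 4, 5, 7}) = 6
Therefore G(40) = 6.

6


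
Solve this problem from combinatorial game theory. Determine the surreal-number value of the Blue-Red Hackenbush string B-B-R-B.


Edges (from ground): B-B-R-B
By Berlekamp's sign-expansion rule, a Blue-Red Hackenbush stalk has the value of the surreal number whose sign sequence is the edge sequence with B -> + and R -> -.
Sign sequence: ++-+
Trace the sign expansion in the surreal number tree, starting from 0:
Edge 1: B (sign +) -> bounds (0, +inf), value = 1
Edge 2: B (sign +) -> bounds (1, +inf), value = 2
Edge 3: R (sign -) -> bounds (1, 2), value = 3/2
Edge 4: B (sign +) -> bounds (3/2, 2), value = 7/4
Game value = 7/4

7/4


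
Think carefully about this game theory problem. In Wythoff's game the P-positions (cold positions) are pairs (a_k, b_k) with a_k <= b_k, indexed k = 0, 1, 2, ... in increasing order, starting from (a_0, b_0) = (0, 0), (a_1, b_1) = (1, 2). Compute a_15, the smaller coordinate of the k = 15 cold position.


By Wythoff's theorem, a_k = floor(k * phi) and b_k = floor(k * phi^2) = a_k + k, where phi = (1 + sqrt(5))/2 is the golden ratio.
phi = (1 + sqrt(5))/2 = 1.618034
k = 15
k * phi = 15 * 1.618034 = 24.270510
a_15 = floor(k * phi) = 24

24


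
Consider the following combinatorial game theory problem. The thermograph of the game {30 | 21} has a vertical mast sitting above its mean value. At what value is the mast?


Game = {30 | 21}, a switch {a | b} with numbers a > b.
Its thermograph has left wall a - t and right wall b + t, which meet at t = (a - b)/2, where both equal (a + b)/2. So the mast (mean value) is at (a + b)/2.
Mean = (30 + (21))/2 = 51/2 = 51/2

51/2


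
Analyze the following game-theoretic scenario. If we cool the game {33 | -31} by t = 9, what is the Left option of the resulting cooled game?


Original game: {33 | -31} (a switch {a | b} with a > b).
Cooling by t (for t below the temperature (a - b)/2 = 32) taxes each move by t: {a | b} cooled by t is {a - t | b + t}.
Cooling amount: t = 9
Cooled Left option: 33 - 9 = 24
Cooled Right option: -31 + 9 = -22
Cooled game: {24 | -22}
Left option = 24

24


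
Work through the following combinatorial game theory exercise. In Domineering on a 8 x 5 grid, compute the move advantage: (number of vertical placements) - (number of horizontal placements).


Board is 8 x 5 (rows x cols).
Left (vertical) placements: (rows-1) * cols = 7 * 5 = 35
Right (horizontal) placements: rows * (cols-1) = 8 * 4 = 32
Advantage = Left - Right = 35 - 32 = 3

3


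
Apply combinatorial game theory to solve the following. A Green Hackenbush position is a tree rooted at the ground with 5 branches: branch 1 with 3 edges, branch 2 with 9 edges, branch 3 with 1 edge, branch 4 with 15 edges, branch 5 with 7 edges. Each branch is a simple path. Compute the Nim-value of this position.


The tree has 5 branches from the ground vertex.
In Green Hackenbush, the Nim-value of a simple path of length k is k.
Branch 1: length 3, Nim-value = 3
Branch 2: length 9, Nim-value = 9
Branch 3: length 1, Nim-value = 1
Branch 4: length 15, Nim-value = 15
Branch 5: length 7, Nim-value = 7
Total Nim-value = XOR of all branch values:
0 XOR 3 = 3
3 XOR 9 = 10
10 XOR 1 = 11
11 XOR 15 = 4
4 XOR 7 = 3
Nim-value of the tree = 3

3


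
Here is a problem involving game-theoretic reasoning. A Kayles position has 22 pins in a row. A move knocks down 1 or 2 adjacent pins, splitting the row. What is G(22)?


Kayles: a move removes 1 or 2 adjacent pins from a contiguous row.
Removing pins from a row of k leaves two independent rows (a, b) with a + b = k - 1 (one pin) or a + b = k - 2 (two pins); an end removal gives a = 0.
By Sprague-Grundy, G(k) = mex{ G(a) XOR G(b) } over all these splits. G(0) = 0.
G(1): splits (0,0):0^0=0 -> mex({0}) = 1
G(2): splits (0,1):0^1=1 (0,0):0^0=0 -> mex({0, 1}) = 2
G(3): splits (0,2):0^2=2 (1,1):1^1=0 (0,1):0^1=1 -> mex({0, 1, 2}) = 3
G(4): splits (0,3):0^3=3 (1,2):1^2=3 (0,2):0^2=2 (1,1):1^1=0 -> mex({0, 2, 3}) = 1
G(5): splits (0,4):0^1=1 (1,3):1^3=2 (2,2):2^2=0 (0,3):0^3=3 (1,2):1^2=3 -> mex({0, 1, 2, 3}) = 4
G(6) = mex({0, 1, 2, 4}) = 3
G(7) = mex({0, 1, 3, 4, 5}) = 2
G(8) = mex({0, 2, 3, 5, 6}) = 1
G(9) = mex({0, 1, 2, 3, 6, 7}) = 4
G(10) = mex({0, 1, 3, 4, 5, 7}) = 2
G(11) = mex({0, 1, 2, 3, 4, 5}) = 6
G(12) = mex({0, 1, 2, 3, 5, 6, 7}) = 4
G(13) = mex({0, 2, 3, 4, 6, 7}) = 1
G(14) = mex({0, 1, 4, 5, 6, 7}) = 2
G(15) = mex({0, 1, 2, 3, 4, 5, 6}) = 7
G(16) = mex({0, 2, 3, 5, 6, 7}) = 1
G(17) = mex({0, 1, 2, 3, 5, 6, 7}) = 4
G(18) = mex({0, 1, 2, 4, 5, 6}) = 3
G(19) = mex({0, 1, 3, 4, 5, 7}) = 2
G(20) = mex({0, 2, 3, 4, 5, 6, 7}) = 1
G(21) = mex({0, 1, 2, 3, 5, 6, 7}) = 4
G(22) = mex({0, 1, 2, 3, 4, 5, 7}) = 6
Therefore G(22) = 6.

6


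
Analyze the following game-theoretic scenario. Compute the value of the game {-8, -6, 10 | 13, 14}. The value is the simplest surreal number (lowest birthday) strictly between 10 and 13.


Left options: {-8, -6, 10}, max = 10
Right options: {13, 14}, min = 13
All options are numbers and max(Left) < min(Right), so by the simplicity theorem the value is the simplest (earliest-born) number strictly between 10 and 13.
Integers 11 through 12 all lie strictly between 10 and 13.
Among integers, the simplest (lowest birthday = smallest |n|; 0 is born on day 0, +-n on day n) is 11.
No non-integer in the interval can be simpler: if x is a non-integer in the interval, then floor(x) or ceil(x) also lies in the interval (the interval contains an integer), and both are proper prefixes of x's sign expansion, i.e. born earlier. So the game value is 11.
Game value = 11

11


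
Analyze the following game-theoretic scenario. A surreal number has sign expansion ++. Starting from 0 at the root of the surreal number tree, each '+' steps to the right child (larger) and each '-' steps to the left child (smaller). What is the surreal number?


Sign expansion: ++
Rule: track bounds (lo, hi), initially (-inf, +inf). On '+', the current value becomes lo and we move to the simplest number in (value, hi): value + 1 if hi = +inf, otherwise the midpoint (value + hi)/2. On '-', the current value becomes hi and we move to value - 1 if lo = -inf, otherwise the midpoint (lo + value)/2.
Start at 0.
Step 1: sign = +, move right. Bounds: (0, +inf). Value = 1
Step 2: sign = +, move right. Bounds: (1, +inf). Value = 2
The surreal number with sign expansion ++ is 2.

2


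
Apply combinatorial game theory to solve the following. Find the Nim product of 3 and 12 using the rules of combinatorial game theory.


Nim multiplication is bilinear over XOR: (u XOR v) * w = (u*w) XOR (v*w).
So we split each operand into its bit components and XOR the pairwise Nim products.
3 = 1 + 2 (as XOR of powers of 2).
12 = 4 + 8 (as XOR of powers of 2).
Using the standard Nim-product table on single bits:
  2*2 = 3,   2*4 = 8,   2*8 = 12,
  4*4 = 6,   4*8 = 11,  8*8 = 13,
and  1*x = x (identity), k*l = l*k (commutative).
Pairwise Nim products:
  1 * 4 = 4
  1 * 8 = 8
  2 * 4 = 8
  2 * 8 = 12
XOR them: 4 XOR 8 XOR 8 XOR 12 = 8.
Result: 3 * 12 = 8 (in Nim).

8
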